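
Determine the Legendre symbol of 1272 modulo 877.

-1

(1272 / 877)
  = (395 / 877)    [1272 ≡ 395 mod 877]
  = (877 / 395)    [QR: 877 ≡ 1 mod 4, sign kept]
  = (87 / 395)    [877 ≡ 87 mod 395]
  = -(395 / 87)    [QR: both ≡ 3 mod 4, sign flips]
  = -(47 / 87)    [395 ≡ 47 mod 87]
  = (87 / 47)    [QR: both ≡ 3 mod 4, sign flips]
  = (40 / 47)    [87 ≡ 40 mod 47]
  = (5 / 47)    [47 ≡ 7 mod 8 ⇒ (2 / 47)^3 = +1]
  = (47 / 5)    [QR: 5 ≡ 1 mod 4, sign kept]
  = (2 / 5)    [47 ≡ 2 mod 5]
  = -(1 / 5)    [5 ≡ 5 mod 8 ⇒ (2 / 5) = -1]
  = -1    [(1 / 5) = 1]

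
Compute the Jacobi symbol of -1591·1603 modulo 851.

By multiplicativity, (-1591·1603/851) = (-1591/851)·(1603/851).
First factor (-1591/851):
Pull out -1: (-1591/851) = (-1/851)·(1591/851). Since 851 ≡ 3 (mod 4), (-1/851) = -1. Now have -(1591/851).
Reduce the numerator: 1591 ≡ 740 (mod 851), so (1591/851) = (740/851).
Factor out 2: 740 = 2^2·185. Since 851 ≡ 3 (mod 8), (2/851) = -1, and (2/851)^2 = +1. Now have -(185/851).
185 ≡ 1 (mod 4), so quadratic reciprocity gives (185/851) = (851/185). Reduce: 851 ≡ 111 (mod 185). Now have -(111/185).
185 ≡ 1 (mod 4), so quadratic reciprocity gives (111/185) = (185/111). Reduce: 185 ≡ 74 (mod 111). Now have -(74/111).
Factor out 2: 74 = 2·37. Since 111 ≡ 7 (mod 8), (2/111) = +1. Now have -(37/111).
37 ≡ 1 (mod 4), so quadratic reciprocity gives (37/111) = (111/37). Reduce: 111 ≡ 0 (mod 37). Now have -(0/37).
The numerator is now 0 with denominator 37 > 1: the symbol is 0.
Second factor (1603/851):
Reduce the numerator: 1603 ≡ 752 (mod 851), so (1603/851) = (752/851).
Factor out 2: 752 = 2^4·47. Since 851 ≡ 3 (mod 8), (2/851) = -1, and (2/851)^4 = +1. Now have (47/851).
Both 47 ≡ 3 and 851 ≡ 3 (mod 4), so reciprocity gives (47/851) = -(851/47). Reduce: 851 ≡ 5 (mod 47). Now have -(5/47).
5 ≡ 1 (mod 4), so quadratic reciprocity gives (5/47) = (47/5). Reduce: 47 ≡ 2 (mod 5). Now have -(2/5).
Factor out 2: 2 = 2. Since 5 ≡ 5 (mod 8), (2/5) = -1. Now have (1/5).
(1/5) = 1. Collecting the sign factors: 1.
Product: (0)·(1) = 0.

0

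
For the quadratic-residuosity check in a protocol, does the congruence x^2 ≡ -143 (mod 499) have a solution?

(-143/499)
  = (356/499)    [-143 ≡ 356 mod 499]
  = (89/499)    [499 ≡ 3 mod 8 ⇒ (2/499)^2 = +1]
  = (499/89)    [QR: 89 ≡ 1 mod 4, sign kept]
  = (54/89)    [499 ≡ 54 mod 89]
  = (27/89)    [89 ≡ 1 mod 8 ⇒ (2/89) = +1]
  = (89/27)    [QR: 89 ≡ 1 mod 4, sign kept]
  = (8/27)    [89 ≡ 8 mod 27]
  = -(1/27)    [27 ≡ 3 mod 8 ⇒ (2/27)^3 = -1]
  = -1    [(1/27) = 1]
(-143/499) = -1, and 499 is prime, so -143 is not a quadratic residue mod 499.

no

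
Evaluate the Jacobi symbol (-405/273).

0

(-405/273)
  = (141/273)    [-405 ≡ 141 mod 273]
  = (273/141)    [QR: 141 ≡ 1 mod 4, sign kept]
  = (132/141)    [273 ≡ 132 mod 141]
  = (33/141)    [141 ≡ 5 mod 8 ⇒ (2/141)^2 = +1]
  = (141/33)    [QR: 33 ≡ 1 mod 4, sign kept]
  = (9/33)    [141 ≡ 9 mod 33]
  = (33/9)    [QR: 9 ≡ 1 mod 4, sign kept]
  = (6/9)    [33 ≡ 6 mod 9]
  = (3/9)    [9 ≡ 1 mod 8 ⇒ (2/9) = +1]
  = (9/3)    [QR: 9 ≡ 1 mod 4, sign kept]
  = (0/3)    [9 ≡ 0 mod 3]
  = 0    [numerator 0, gcd > 1]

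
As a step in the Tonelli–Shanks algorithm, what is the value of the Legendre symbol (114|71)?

(114|71)
  = (43|71)    [114 ≡ 43 mod 71]
  = -(71|43)    [QR: both ≡ 3 mod 4, sign flips]
  = -(28|43)    [71 ≡ 28 mod 43]
  = -(7|43)    [43 ≡ 3 mod 8 ⇒ (2|43)^2 = +1]
  = (43|7)    [QR: both ≡ 3 mod 4, sign flips]
  = (1|7)    [43 ≡ 1 mod 7]
  = 1    [(1|7) = 1]

1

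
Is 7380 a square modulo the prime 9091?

Factor out 2: 7380 = 2^2·1845. Since 9091 ≡ 3 (mod 8), (2/9091) = -1, and (2/9091)^2 = +1. Now have (1845/9091).
1845 ≡ 1 (mod 4), so quadratic reciprocity gives (1845/9091) = (9091/1845). Reduce: 9091 ≡ 1711 (mod 1845). Now have (1711/1845).
1845 ≡ 1 (mod 4), so quadratic reciprocity gives (1711/1845) = (1845/1711). Reduce: 1845 ≡ 134 (mod 1711). Now have (134/1711).
Factor out 2: 134 = 2·67. Since 1711 ≡ 7 (mod 8), (2/1711) = +1. Now have (67/1711).
Both 67 ≡ 3 and 1711 ≡ 3 (mod 4), so reciprocity gives (67/1711) = -(1711/67). Reduce: 1711 ≡ 36 (mod 67). Now have -(36/67).
Factor out 2: 36 = 2^2·9. Since 67 ≡ 3 (mod 8), (2/67) = -1, and (2/67)^2 = +1. Now have -(9/67).
9 ≡ 1 (mod 4), so quadratic reciprocity gives (9/67) = (67/9). Reduce: 67 ≡ 4 (mod 9). Now have -(4/9).
Factor out 2: 4 = 2^2. Since 9 ≡ 1 (mod 8), (2/9) = +1, and (2/9)^2 = +1. Now have -(1/9).
(1/9) = 1. Collecting the sign factors: -1.
The Legendre symbol is -1, so x^2 ≡ 7380 (mod 9091) has no solution.

no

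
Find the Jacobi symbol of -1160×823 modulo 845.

By multiplicativity, (-1160·823|845) = (-1160|845)·(823|845).
First factor (-1160|845):
(-1160|845)
  = (1160|845)    [845 ≡ 1 mod 4 ⇒ (-1|845) = +1]
  = (315|845)    [1160 ≡ 315 mod 845]
  = (845|315)    [QR: 845 ≡ 1 mod 4, sign kept]
  = (215|315)    [845 ≡ 215 mod 315]
  = -(315|215)    [QR: both ≡ 3 mod 4, sign flips]
  = -(100|215)    [315 ≡ 100 mod 215]
  = -(25|215)    [215 ≡ 7 mod 8 ⇒ (2|215)^2 = +1]
  = -(215|25)    [QR: 25 ≡ 1 mod 4, sign kept]
  = -(15|25)    [215 ≡ 15 mod 25]
  = -(25|15)    [QR: 25 ≡ 1 mod 4, sign kept]
  = -(10|15)    [25 ≡ 10 mod 15]
  = -(5|15)    [15 ≡ 7 mod 8 ⇒ (2|15) = +1]
  = -(15|5)    [QR: 5 ≡ 1 mod 4, sign kept]
  = -(0|5)    [15 ≡ 0 mod 5]
  = 0    [numerator 0, gcd > 1]
Second factor (823|845):
(823|845)
  = (845|823)    [QR: 845 ≡ 1 mod 4, sign kept]
  = (22|823)    [845 ≡ 22 mod 823]
  = (11|823)    [823 ≡ 7 mod 8 ⇒ (2|823) = +1]
  = -(823|11)    [QR: both ≡ 3 mod 4, sign flips]
  = -(9|11)    [823 ≡ 9 mod 11]
  = -(11|9)    [QR: 9 ≡ 1 mod 4, sign kept]
  = -(2|9)    [11 ≡ 2 mod 9]
  = -(1|9)    [9 ≡ 1 mod 8 ⇒ (2|9) = +1]
  = -1    [(1|9) = 1]
Product: (0)·(-1) = 0.

0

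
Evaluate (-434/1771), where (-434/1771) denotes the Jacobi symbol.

0

Reduce the numerator: -434 ≡ 1337 (mod 1771), so (-434/1771) = (1337/1771).
1337 ≡ 1 (mod 4), so quadratic reciprocity gives (1337/1771) = (1771/1337). Reduce: 1771 ≡ 434 (mod 1337). Now have (434/1337).
Factor out 2: 434 = 2·217. Since 1337 ≡ 1 (mod 8), (2/1337) = +1. Now have (217/1337).
217 ≡ 1 (mod 4), so quadratic reciprocity gives (217/1337) = (1337/217). Reduce: 1337 ≡ 35 (mod 217). Now have (35/217).
217 ≡ 1 (mod 4), so quadratic reciprocity gives (35/217) = (217/35). Reduce: 217 ≡ 7 (mod 35). Now have (7/35).
Both 7 ≡ 3 and 35 ≡ 3 (mod 4), so reciprocity gives (7/35) = -(35/7). Reduce: 35 ≡ 0 (mod 7). Now have -(0/7).
The numerator is now 0 with denominator 7 > 1: the symbol is 0.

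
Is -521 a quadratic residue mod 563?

Reduce the numerator: -521 ≡ 42 (mod 563), so (-521/563) = (42/563).
Factor out 2: 42 = 2·21. Since 563 ≡ 3 (mod 8), (2/563) = -1. Now have -(21/563).
21 ≡ 1 (mod 4), so quadratic reciprocity gives (21/563) = (563/21). Reduce: 563 ≡ 17 (mod 21). Now have -(17/21).
17 ≡ 1 (mod 4), so quadratic reciprocity gives (17/21) = (21/17). Reduce: 21 ≡ 4 (mod 17). Now have -(4/17).
Factor out 2: 4 = 2^2. Since 17 ≡ 1 (mod 8), (2/17) = +1, and (2/17)^2 = +1. Now have -(1/17).
(1/17) = 1. Collecting the sign factors: -1.
(-521/563) = -1, and 563 is prime, so -521 is not a quadratic residue mod 563.

no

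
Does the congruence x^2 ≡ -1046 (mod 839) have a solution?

no

Reduce the numerator: -1046 ≡ 632 (mod 839), so (-1046|839) = (632|839).
Factor out 2: 632 = 2^3·79. Since 839 ≡ 7 (mod 8), (2|839) = +1, and (2|839)^3 = +1. Now have (79|839).
Both 79 ≡ 3 and 839 ≡ 3 (mod 4), so reciprocity gives (79|839) = -(839|79). Reduce: 839 ≡ 49 (mod 79). Now have -(49|79).
49 ≡ 1 (mod 4), so quadratic reciprocity gives (49|79) = (79|49). Reduce: 79 ≡ 30 (mod 49). Now have -(30|49).
Factor out 2: 30 = 2·15. Since 49 ≡ 1 (mod 8), (2|49) = +1. Now have -(15|49).
49 ≡ 1 (mod 4), so quadratic reciprocity gives (15|49) = (49|15). Reduce: 49 ≡ 4 (mod 15). Now have -(4|15).
Factor out 2: 4 = 2^2. Since 15 ≡ 7 (mod 8), (2|15) = +1, and (2|15)^2 = +1. Now have -(1|15).
(1|15) = 1. Collecting the sign factors: -1.
(-1046|839) = -1, and 839 is prime, so -1046 is not a quadratic residue mod 839.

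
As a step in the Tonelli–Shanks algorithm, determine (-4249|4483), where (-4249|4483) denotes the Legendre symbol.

Reduce the numerator: -4249 ≡ 234 (mod 4483), so (-4249|4483) = (234|4483).
Factor out 2: 234 = 2·117. Since 4483 ≡ 3 (mod 8), (2|4483) = -1. Now have -(117|4483).
117 ≡ 1 (mod 4), so quadratic reciprocity gives (117|4483) = (4483|117). Reduce: 4483 ≡ 37 (mod 117). Now have -(37|117).
37 ≡ 1 (mod 4), so quadratic reciprocity gives (37|117) = (117|37). Reduce: 117 ≡ 6 (mod 37). Now have -(6|37).
Factor out 2: 6 = 2·3. Since 37 ≡ 5 (mod 8), (2|37) = -1. Now have (3|37).
37 ≡ 1 (mod 4), so quadratic reciprocity gives (3|37) = (37|3). Reduce: 37 ≡ 1 (mod 3). Now have (1|3).
(1|3) = 1. Collecting the sign factors: 1.

1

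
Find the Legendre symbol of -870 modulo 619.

Reduce the numerator: -870 ≡ 368 (mod 619), so (-870|619) = (368|619).
Factor out 2: 368 = 2^4·23. Since 619 ≡ 3 (mod 8), (2|619) = -1, and (2|619)^4 = +1. Now have (23|619).
Both 23 ≡ 3 and 619 ≡ 3 (mod 4), so reciprocity gives (23|619) = -(619|23). Reduce: 619 ≡ 21 (mod 23). Now have -(21|23).
21 ≡ 1 (mod 4), so quadratic reciprocity gives (21|23) = (23|21). Reduce: 23 ≡ 2 (mod 21). Now have -(2|21).
Factor out 2: 2 = 2. Since 21 ≡ 5 (mod 8), (2|21) = -1. Now have (1|21).
(1|21) = 1. Collecting the sign factors: 1.

1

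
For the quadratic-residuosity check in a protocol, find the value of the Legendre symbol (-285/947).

(-285/947)
  = -(285/947)    [947 ≡ 3 mod 4 ⇒ (-1/947) = -1]
  = -(947/285)    [QR: 285 ≡ 1 mod 4, sign kept]
  = -(92/285)    [947 ≡ 92 mod 285]
  = -(23/285)    [285 ≡ 5 mod 8 ⇒ (2/285)^2 = +1]
  = -(285/23)    [QR: 285 ≡ 1 mod 4, sign kept]
  = -(9/23)    [285 ≡ 9 mod 23]
  = -(23/9)    [QR: 9 ≡ 1 mod 4, sign kept]
  = -(5/9)    [23 ≡ 5 mod 9]
  = -(9/5)    [QR: 5 ≡ 1 mod 4, sign kept]
  = -(4/5)    [9 ≡ 4 mod 5]
  = -(1/5)    [5 ≡ 5 mod 8 ⇒ (2/5)^2 = +1]
  = -1    [(1/5) = 1]

-1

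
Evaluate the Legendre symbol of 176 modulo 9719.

(176 / 9719)
  = (11 / 9719)    [9719 ≡ 7 mod 8 ⇒ (2 / 9719)^4 = +1]
  = -(9719 / 11)    [QR: both ≡ 3 mod 4, sign flips]
  = -(6 / 11)    [9719 ≡ 6 mod 11]
  = (3 / 11)    [11 ≡ 3 mod 8 ⇒ (2 / 11) = -1]
  = -(11 / 3)    [QR: both ≡ 3 mod 4, sign flips]
  = -(2 / 3)    [11 ≡ 2 mod 3]
  = (1 / 3)    [3 ≡ 3 mod 8 ⇒ (2 / 3) = -1]
  = 1    [(1 / 3) = 1]

1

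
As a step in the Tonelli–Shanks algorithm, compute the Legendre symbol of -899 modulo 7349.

-1

Reduce the numerator: -899 ≡ 6450 (mod 7349), so (-899/7349) = (6450/7349).
Factor out 2: 6450 = 2·3225. Since 7349 ≡ 5 (mod 8), (2/7349) = -1. Now have -(3225/7349).
3225 ≡ 1 (mod 4), so quadratic reciprocity gives (3225/7349) = (7349/3225). Reduce: 7349 ≡ 899 (mod 3225). Now have -(899/3225).
3225 ≡ 1 (mod 4), so quadratic reciprocity gives (899/3225) = (3225/899). Reduce: 3225 ≡ 528 (mod 899). Now have -(528/899).
Factor out 2: 528 = 2^4·33. Since 899 ≡ 3 (mod 8), (2/899) = -1, and (2/899)^4 = +1. Now have -(33/899).
33 ≡ 1 (mod 4), so quadratic reciprocity gives (33/899) = (899/33). Reduce: 899 ≡ 8 (mod 33). Now have -(8/33).
Factor out 2: 8 = 2^3. Since 33 ≡ 1 (mod 8), (2/33) = +1, and (2/33)^3 = +1. Now have -(1/33).
(1/33) = 1. Collecting the sign factors: -1.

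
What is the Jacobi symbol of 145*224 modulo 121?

1

By multiplicativity, (145·224|121) = (145|121)·(224|121).
First factor (145|121):
(145|121)
  = (24|121)    [145 ≡ 24 mod 121]
  = (3|121)    [121 ≡ 1 mod 8 ⇒ (2|121)^3 = +1]
  = (121|3)    [QR: 121 ≡ 1 mod 4, sign kept]
  = (1|3)    [121 ≡ 1 mod 3]
  = 1    [(1|3) = 1]
Second factor (224|121):
(224|121)
  = (103|121)    [224 ≡ 103 mod 121]
  = (121|103)    [QR: 121 ≡ 1 mod 4, sign kept]
  = (18|103)    [121 ≡ 18 mod 103]
  = (9|103)    [103 ≡ 7 mod 8 ⇒ (2|103) = +1]
  = (103|9)    [QR: 9 ≡ 1 mod 4, sign kept]
  = (4|9)    [103 ≡ 4 mod 9]
  = (1|9)    [9 ≡ 1 mod 8 ⇒ (2|9)^2 = +1]
  = 1    [(1|9) = 1]
Product: (1)·(1) = 1.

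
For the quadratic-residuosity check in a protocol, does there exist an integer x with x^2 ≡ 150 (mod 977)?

no

Factor out 2: 150 = 2·75. Since 977 ≡ 1 (mod 8), (2/977) = +1. Now have (75/977).
977 ≡ 1 (mod 4), so quadratic reciprocity gives (75/977) = (977/75). Reduce: 977 ≡ 2 (mod 75). Now have (2/75).
Factor out 2: 2 = 2. Since 75 ≡ 3 (mod 8), (2/75) = -1. Now have -(1/75).
(1/75) = 1. Collecting the sign factors: -1.
(150/977) = -1, and 977 is prime, so 150 is not a quadratic residue mod 977.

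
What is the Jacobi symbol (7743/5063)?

-1

(7743/5063)
  = (2680/5063)    [7743 ≡ 2680 mod 5063]
  = (335/5063)    [5063 ≡ 7 mod 8 ⇒ (2/5063)^3 = +1]
  = -(5063/335)    [QR: both ≡ 3 mod 4, sign flips]
  = -(38/335)    [5063 ≡ 38 mod 335]
  = -(19/335)    [335 ≡ 7 mod 8 ⇒ (2/335) = +1]
  = (335/19)    [QR: both ≡ 3 mod 4, sign flips]
  = (12/19)    [335 ≡ 12 mod 19]
  = (3/19)    [19 ≡ 3 mod 8 ⇒ (2/19)^2 = +1]
  = -(19/3)    [QR: both ≡ 3 mod 4, sign flips]
  = -(1/3)    [19 ≡ 1 mod 3]
  = -1    [(1/3) = 1]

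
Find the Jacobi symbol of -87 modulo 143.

1

Pull out -1: (-87/143) = (-1/143)·(87/143). Since 143 ≡ 3 (mod 4), (-1/143) = -1. Now have -(87/143).
Both 87 ≡ 3 and 143 ≡ 3 (mod 4), so reciprocity gives (87/143) = -(143/87). Reduce: 143 ≡ 56 (mod 87). Now have (56/87).
Factor out 2: 56 = 2^3·7. Since 87 ≡ 7 (mod 8), (2/87) = +1, and (2/87)^3 = +1. Now have (7/87).
Both 7 ≡ 3 and 87 ≡ 3 (mod 4), so reciprocity gives (7/87) = -(87/7). Reduce: 87 ≡ 3 (mod 7). Now have -(3/7).
Both 3 ≡ 3 and 7 ≡ 3 (mod 4), so reciprocity gives (3/7) = -(7/3). Reduce: 7 ≡ 1 (mod 3). Now have (1/3).
(1/3) = 1. Collecting the sign factors: 1.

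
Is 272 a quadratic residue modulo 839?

Factor out 2: 272 = 2^4·17. Since 839 ≡ 7 (mod 8), (2/839) = +1, and (2/839)^4 = +1. Now have (17/839).
17 ≡ 1 (mod 4), so quadratic reciprocity gives (17/839) = (839/17). Reduce: 839 ≡ 6 (mod 17). Now have (6/17).
Factor out 2: 6 = 2·3. Since 17 ≡ 1 (mod 8), (2/17) = +1. Now have (3/17).
17 ≡ 1 (mod 4), so quadratic reciprocity gives (3/17) = (17/3). Reduce: 17 ≡ 2 (mod 3). Now have (2/3).
Factor out 2: 2 = 2. Since 3 ≡ 3 (mod 8), (2/3) = -1. Now have -(1/3).
(1/3) = 1. Collecting the sign factors: -1.
(272/839) = -1, and 839 is prime, so 272 is not a quadratic residue mod 839.

no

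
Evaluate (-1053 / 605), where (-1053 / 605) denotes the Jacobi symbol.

(-1053 / 605)
  = (157 / 605)    [-1053 ≡ 157 mod 605]
  = (605 / 157)    [QR: 157 ≡ 1 mod 4, sign kept]
  = (134 / 157)    [605 ≡ 134 mod 157]
  = -(67 / 157)    [157 ≡ 5 mod 8 ⇒ (2 / 157) = -1]
  = -(157 / 67)    [QR: 157 ≡ 1 mod 4, sign kept]
  = -(23 / 67)    [157 ≡ 23 mod 67]
  = (67 / 23)    [QR: both ≡ 3 mod 4, sign flips]
  = (21 / 23)    [67 ≡ 21 mod 23]
  = (23 / 21)    [QR: 21 ≡ 1 mod 4, sign kept]
  = (2 / 21)    [23 ≡ 2 mod 21]
  = -(1 / 21)    [21 ≡ 5 mod 8 ⇒ (2 / 21) = -1]
  = -1    [(1 / 21) = 1]

-1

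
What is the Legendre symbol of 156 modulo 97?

-1

Reduce the numerator: 156 ≡ 59 (mod 97), so (156|97) = (59|97).
97 ≡ 1 (mod 4), so quadratic reciprocity gives (59|97) = (97|59). Reduce: 97 ≡ 38 (mod 59). Now have (38|59).
Factor out 2: 38 = 2·19. Since 59 ≡ 3 (mod 8), (2|59) = -1. Now have -(19|59).
Both 19 ≡ 3 and 59 ≡ 3 (mod 4), so reciprocity gives (19|59) = -(59|19). Reduce: 59 ≡ 2 (mod 19). Now have (2|19).
Factor out 2: 2 = 2. Since 19 ≡ 3 (mod 8), (2|19) = -1. Now have -(1|19).
(1|19) = 1. Collecting the sign factors: -1.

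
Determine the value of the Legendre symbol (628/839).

(628/839)
  = (157/839)    [839 ≡ 7 mod 8 ⇒ (2/839)^2 = +1]
  = (839/157)    [QR: 157 ≡ 1 mod 4, sign kept]
  = (54/157)    [839 ≡ 54 mod 157]
  = -(27/157)    [157 ≡ 5 mod 8 ⇒ (2/157) = -1]
  = -(157/27)    [QR: 157 ≡ 1 mod 4, sign kept]
  = -(22/27)    [157 ≡ 22 mod 27]
  = (11/27)    [27 ≡ 3 mod 8 ⇒ (2/27) = -1]
  = -(27/11)    [QR: both ≡ 3 mod 4, sign flips]
  = -(5/11)    [27 ≡ 5 mod 11]
  = -(11/5)    [QR: 5 ≡ 1 mod 4, sign kept]
  = -(1/5)    [11 ≡ 1 mod 5]
  = -1    [(1/5) = 1]

-1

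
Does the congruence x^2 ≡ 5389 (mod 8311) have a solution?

no

(5389/8311)
  = (8311/5389)    [QR: 5389 ≡ 1 mod 4, sign kept]
  = (2922/5389)    [8311 ≡ 2922 mod 5389]
  = -(1461/5389)    [5389 ≡ 5 mod 8 ⇒ (2/5389) = -1]
  = -(5389/1461)    [QR: 1461 ≡ 1 mod 4, sign kept]
  = -(1006/1461)    [5389 ≡ 1006 mod 1461]
  = (503/1461)    [1461 ≡ 5 mod 8 ⇒ (2/1461) = -1]
  = (1461/503)    [QR: 1461 ≡ 1 mod 4, sign kept]
  = (455/503)    [1461 ≡ 455 mod 503]
  = -(503/455)    [QR: both ≡ 3 mod 4, sign flips]
  = -(48/455)    [503 ≡ 48 mod 455]
  = -(3/455)    [455 ≡ 7 mod 8 ⇒ (2/455)^4 = +1]
  = (455/3)    [QR: both ≡ 3 mod 4, sign flips]
  = (2/3)    [455 ≡ 2 mod 3]
  = -(1/3)    [3 ≡ 3 mod 8 ⇒ (2/3) = -1]
  = -1    [(1/3) = 1]
(5389/8311) = -1, and 8311 is prime, so 5389 is not a quadratic residue mod 8311.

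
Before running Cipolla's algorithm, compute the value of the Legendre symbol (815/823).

-1

Both 815 ≡ 3 and 823 ≡ 3 (mod 4), so reciprocity gives (815/823) = -(823/815). Reduce: 823 ≡ 8 (mod 815). Now have -(8/815).
Factor out 2: 8 = 2^3. Since 815 ≡ 7 (mod 8), (2/815) = +1, and (2/815)^3 = +1. Now have -(1/815).
(1/815) = 1. Collecting the sign factors: -1.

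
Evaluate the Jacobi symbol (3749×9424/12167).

0

By multiplicativity, (3749·9424/12167) = (3749/12167)·(9424/12167).
First factor (3749/12167):
(3749/12167)
  = (12167/3749)    [QR: 3749 ≡ 1 mod 4, sign kept]
  = (920/3749)    [12167 ≡ 920 mod 3749]
  = -(115/3749)    [3749 ≡ 5 mod 8 ⇒ (2/3749)^3 = -1]
  = -(3749/115)    [QR: 3749 ≡ 1 mod 4, sign kept]
  = -(69/115)    [3749 ≡ 69 mod 115]
  = -(115/69)    [QR: 69 ≡ 1 mod 4, sign kept]
  = -(46/69)    [115 ≡ 46 mod 69]
  = (23/69)    [69 ≡ 5 mod 8 ⇒ (2/69) = -1]
  = (69/23)    [QR: 69 ≡ 1 mod 4, sign kept]
  = (0/23)    [69 ≡ 0 mod 23]
  = 0    [numerator 0, gcd > 1]
Second factor (9424/12167):
(9424/12167)
  = (589/12167)    [12167 ≡ 7 mod 8 ⇒ (2/12167)^4 = +1]
  = (12167/589)    [QR: 589 ≡ 1 mod 4, sign kept]
  = (387/589)    [12167 ≡ 387 mod 589]
  = (589/387)    [QR: 589 ≡ 1 mod 4, sign kept]
  = (202/387)    [589 ≡ 202 mod 387]
  = -(101/387)    [387 ≡ 3 mod 8 ⇒ (2/387) = -1]
  = -(387/101)    [QR: 101 ≡ 1 mod 4, sign kept]
  = -(84/101)    [387 ≡ 84 mod 101]
  = -(21/101)    [101 ≡ 5 mod 8 ⇒ (2/101)^2 = +1]
  = -(101/21)    [QR: 21 ≡ 1 mod 4, sign kept]
  = -(17/21)    [101 ≡ 17 mod 21]
  = -(21/17)    [QR: 17 ≡ 1 mod 4, sign kept]
  = -(4/17)    [21 ≡ 4 mod 17]
  = -(1/17)    [17 ≡ 1 mod 8 ⇒ (2/17)^2 = +1]
  = -1    [(1/17) = 1]
Product: (0)·(-1) = 0.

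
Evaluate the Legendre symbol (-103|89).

-1

Pull out -1: (-103|89) = (-1|89)·(103|89). Since 89 ≡ 1 (mod 4), (-1|89) = +1. Now have (103|89).
Reduce the numerator: 103 ≡ 14 (mod 89), so (103|89) = (14|89).
Factor out 2: 14 = 2·7. Since 89 ≡ 1 (mod 8), (2|89) = +1. Now have (7|89).
89 ≡ 1 (mod 4), so quadratic reciprocity gives (7|89) = (89|7). Reduce: 89 ≡ 5 (mod 7). Now have (5|7).
5 ≡ 1 (mod 4), so quadratic reciprocity gives (5|7) = (7|5). Reduce: 7 ≡ 2 (mod 5). Now have (2|5).
Factor out 2: 2 = 2. Since 5 ≡ 5 (mod 8), (2|5) = -1. Now have -(1|5).
(1|5) = 1. Collecting the sign factors: -1.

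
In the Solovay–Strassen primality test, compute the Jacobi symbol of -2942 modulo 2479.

(-2942|2479)
  = (2016|2479)    [-2942 ≡ 2016 mod 2479]
  = (63|2479)    [2479 ≡ 7 mod 8 ⇒ (2|2479)^5 = +1]
  = -(2479|63)    [QR: both ≡ 3 mod 4, sign flips]
  = -(22|63)    [2479 ≡ 22 mod 63]
  = -(11|63)    [63 ≡ 7 mod 8 ⇒ (2|63) = +1]
  = (63|11)    [QR: both ≡ 3 mod 4, sign flips]
  = (8|11)    [63 ≡ 8 mod 11]
  = -(1|11)    [11 ≡ 3 mod 8 ⇒ (2|11)^3 = -1]
  = -1    [(1|11) = 1]

-1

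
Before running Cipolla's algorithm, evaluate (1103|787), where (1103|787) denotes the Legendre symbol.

-1

Reduce the numerator: 1103 ≡ 316 (mod 787), so (1103|787) = (316|787).
Factor out 2: 316 = 2^2·79. Since 787 ≡ 3 (mod 8), (2|787) = -1, and (2|787)^2 = +1. Now have (79|787).
Both 79 ≡ 3 and 787 ≡ 3 (mod 4), so reciprocity gives (79|787) = -(787|79). Reduce: 787 ≡ 76 (mod 79). Now have -(76|79).
Factor out 2: 76 = 2^2·19. Since 79 ≡ 7 (mod 8), (2|79) = +1, and (2|79)^2 = +1. Now have -(19|79).
Both 19 ≡ 3 and 79 ≡ 3 (mod 4), so reciprocity gives (19|79) = -(79|19). Reduce: 79 ≡ 3 (mod 19). Now have (3|19).
Both 3 ≡ 3 and 19 ≡ 3 (mod 4), so reciprocity gives (3|19) = -(19|3). Reduce: 19 ≡ 1 (mod 3). Now have -(1|3).
(1|3) = 1. Collecting the sign factors: -1.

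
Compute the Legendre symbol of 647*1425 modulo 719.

By multiplicativity, (647·1425/719) = (647/719)·(1425/719).
First factor (647/719):
(647/719)
  = -(719/647)    [QR: both ≡ 3 mod 4, sign flips]
  = -(72/647)    [719 ≡ 72 mod 647]
  = -(9/647)    [647 ≡ 7 mod 8 ⇒ (2/647)^3 = +1]
  = -(647/9)    [QR: 9 ≡ 1 mod 4, sign kept]
  = -(8/9)    [647 ≡ 8 mod 9]
  = -(1/9)    [9 ≡ 1 mod 8 ⇒ (2/9)^3 = +1]
  = -1    [(1/9) = 1]
Second factor (1425/719):
(1425/719)
  = (706/719)    [1425 ≡ 706 mod 719]
  = (353/719)    [719 ≡ 7 mod 8 ⇒ (2/719) = +1]
  = (719/353)    [QR: 353 ≡ 1 mod 4, sign kept]
  = (13/353)    [719 ≡ 13 mod 353]
  = (353/13)    [QR: 13 ≡ 1 mod 4, sign kept]
  = (2/13)    [353 ≡ 2 mod 13]
  = -(1/13)    [13 ≡ 5 mod 8 ⇒ (2/13) = -1]
  = -1    [(1/13) = 1]
Product: (-1)·(-1) = 1.

1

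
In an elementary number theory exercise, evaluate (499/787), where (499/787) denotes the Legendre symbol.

Both 499 ≡ 3 and 787 ≡ 3 (mod 4), so reciprocity gives (499/787) = -(787/499). Reduce: 787 ≡ 288 (mod 499). Now have -(288/499).
Factor out 2: 288 = 2^5·9. Since 499 ≡ 3 (mod 8), (2/499) = -1, and (2/499)^5 = -1. Now have (9/499).
9 ≡ 1 (mod 4), so quadratic reciprocity gives (9/499) = (499/9). Reduce: 499 ≡ 4 (mod 9). Now have (4/9).
Factor out 2: 4 = 2^2. Since 9 ≡ 1 (mod 8), (2/9) = +1, and (2/9)^2 = +1. Now have (1/9).
(1/9) = 1. Collecting the sign factors: 1.

1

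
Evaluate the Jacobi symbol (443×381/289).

By multiplicativity, (443·381/289) = (443/289)·(381/289).
First factor (443/289):
(443/289)
  = (154/289)    [443 ≡ 154 mod 289]
  = (77/289)    [289 ≡ 1 mod 8 ⇒ (2/289) = +1]
  = (289/77)    [QR: 77 ≡ 1 mod 4, sign kept]
  = (58/77)    [289 ≡ 58 mod 77]
  = -(29/77)    [77 ≡ 5 mod 8 ⇒ (2/77) = -1]
  = -(77/29)    [QR: 29 ≡ 1 mod 4, sign kept]
  = -(19/29)    [77 ≡ 19 mod 29]
  = -(29/19)    [QR: 29 ≡ 1 mod 4, sign kept]
  = -(10/19)    [29 ≡ 10 mod 19]
  = (5/19)    [19 ≡ 3 mod 8 ⇒ (2/19) = -1]
  = (19/5)    [QR: 5 ≡ 1 mod 4, sign kept]
  = (4/5)    [19 ≡ 4 mod 5]
  = (1/5)    [5 ≡ 5 mod 8 ⇒ (2/5)^2 = +1]
  = 1    [(1/5) = 1]
Second factor (381/289):
(381/289)
  = (92/289)    [381 ≡ 92 mod 289]
  = (23/289)    [289 ≡ 1 mod 8 ⇒ (2/289)^2 = +1]
  = (289/23)    [QR: 289 ≡ 1 mod 4, sign kept]
  = (13/23)    [289 ≡ 13 mod 23]
  = (23/13)    [QR: 13 ≡ 1 mod 4, sign kept]
  = (10/13)    [23 ≡ 10 mod 13]
  = -(5/13)    [13 ≡ 5 mod 8 ⇒ (2/13) = -1]
  = -(13/5)    [QR: 5 ≡ 1 mod 4, sign kept]
  = -(3/5)    [13 ≡ 3 mod 5]
  = -(5/3)    [QR: 5 ≡ 1 mod 4, sign kept]
  = -(2/3)    [5 ≡ 2 mod 3]
  = (1/3)    [3 ≡ 3 mod 8 ⇒ (2/3) = -1]
  = 1    [(1/3) = 1]
Product: (1)·(1) = 1.

1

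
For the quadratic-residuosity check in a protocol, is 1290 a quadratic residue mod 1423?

Factor out 2: 1290 = 2·645. Since 1423 ≡ 7 (mod 8), (2|1423) = +1. Now have (645|1423).
645 ≡ 1 (mod 4), so quadratic reciprocity gives (645|1423) = (1423|645). Reduce: 1423 ≡ 133 (mod 645). Now have (133|645).
133 ≡ 1 (mod 4), so quadratic reciprocity gives (133|645) = (645|133). Reduce: 645 ≡ 113 (mod 133). Now have (113|133).
113 ≡ 1 (mod 4), so quadratic reciprocity gives (113|133) = (133|113). Reduce: 133 ≡ 20 (mod 113). Now have (20|113).
Factor out 2: 20 = 2^2·5. Since 113 ≡ 1 (mod 8), (2|113) = +1, and (2|113)^2 = +1. Now have (5|113).
5 ≡ 1 (mod 4), so quadratic reciprocity gives (5|113) = (113|5). Reduce: 113 ≡ 3 (mod 5). Now have (3|5).
5 ≡ 1 (mod 4), so quadratic reciprocity gives (3|5) = (5|3). Reduce: 5 ≡ 2 (mod 3). Now have (2|3).
Factor out 2: 2 = 2. Since 3 ≡ 3 (mod 8), (2|3) = -1. Now have -(1|3).
(1|3) = 1. Collecting the sign factors: -1.
(1290|1423) = -1, and 1423 is prime, so 1290 is not a quadratic residue mod 1423.

no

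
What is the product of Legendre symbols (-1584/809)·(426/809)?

-1

By multiplicativity, (-1584·426/809) = (-1584/809)·(426/809).
First factor (-1584/809):
Reduce the numerator: -1584 ≡ 34 (mod 809), so (-1584/809) = (34/809).
Factor out 2: 34 = 2·17. Since 809 ≡ 1 (mod 8), (2/809) = +1. Now have (17/809).
17 ≡ 1 (mod 4), so quadratic reciprocity gives (17/809) = (809/17). Reduce: 809 ≡ 10 (mod 17). Now have (10/17).
Factor out 2: 10 = 2·5. Since 17 ≡ 1 (mod 8), (2/17) = +1. Now have (5/17).
5 ≡ 1 (mod 4), so quadratic reciprocity gives (5/17) = (17/5). Reduce: 17 ≡ 2 (mod 5). Now have (2/5).
Factor out 2: 2 = 2. Since 5 ≡ 5 (mod 8), (2/5) = -1. Now have -(1/5).
(1/5) = 1. Collecting the sign factors: -1.
Second factor (426/809):
Factor out 2: 426 = 2·213. Since 809 ≡ 1 (mod 8), (2/809) = +1. Now have (213/809).
213 ≡ 1 (mod 4), so quadratic reciprocity gives (213/809) = (809/213). Reduce: 809 ≡ 170 (mod 213). Now have (170/213).
Factor out 2: 170 = 2·85. Since 213 ≡ 5 (mod 8), (2/213) = -1. Now have -(85/213).
85 ≡ 1 (mod 4), so quadratic reciprocity gives (85/213) = (213/85). Reduce: 213 ≡ 43 (mod 85). Now have -(43/85).
85 ≡ 1 (mod 4), so quadratic reciprocity gives (43/85) = (85/43). Reduce: 85 ≡ 42 (mod 43). Now have -(42/43).
Factor out 2: 42 = 2·21. Since 43 ≡ 3 (mod 8), (2/43) = -1. Now have (21/43).
21 ≡ 1 (mod 4), so quadratic reciprocity gives (21/43) = (43/21). Reduce: 43 ≡ 1 (mod 21). Now have (1/21).
(1/21) = 1. Collecting the sign factors: 1.
Product: (-1)·(1) = -1.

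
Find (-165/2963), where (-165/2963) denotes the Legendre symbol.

Reduce the numerator: -165 ≡ 2798 (mod 2963), so (-165/2963) = (2798/2963).
Factor out 2: 2798 = 2·1399. Since 2963 ≡ 3 (mod 8), (2/2963) = -1. Now have -(1399/2963).
Both 1399 ≡ 3 and 2963 ≡ 3 (mod 4), so reciprocity gives (1399/2963) = -(2963/1399). Reduce: 2963 ≡ 165 (mod 1399). Now have (165/1399).
165 ≡ 1 (mod 4), so quadratic reciprocity gives (165/1399) = (1399/165). Reduce: 1399 ≡ 79 (mod 165). Now have (79/165).
165 ≡ 1 (mod 4), so quadratic reciprocity gives (79/165) = (165/79). Reduce: 165 ≡ 7 (mod 79). Now have (7/79).
Both 7 ≡ 3 and 79 ≡ 3 (mod 4), so reciprocity gives (7/79) = -(79/7). Reduce: 79 ≡ 2 (mod 7). Now have -(2/7).
Factor out 2: 2 = 2. Since 7 ≡ 7 (mod 8), (2/7) = +1. Now have -(1/7).
(1/7) = 1. Collecting the sign factors: -1.

-1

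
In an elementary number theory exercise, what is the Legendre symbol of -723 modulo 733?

1

Reduce the numerator: -723 ≡ 10 (mod 733), so (-723/733) = (10/733).
Factor out 2: 10 = 2·5. Since 733 ≡ 5 (mod 8), (2/733) = -1. Now have -(5/733).
5 ≡ 1 (mod 4), so quadratic reciprocity gives (5/733) = (733/5). Reduce: 733 ≡ 3 (mod 5). Now have -(3/5).
5 ≡ 1 (mod 4), so quadratic reciprocity gives (3/5) = (5/3). Reduce: 5 ≡ 2 (mod 3). Now have -(2/3).
Factor out 2: 2 = 2. Since 3 ≡ 3 (mod 8), (2/3) = -1. Now have (1/3).
(1/3) = 1. Collecting the sign factors: 1.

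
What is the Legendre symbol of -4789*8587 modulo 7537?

-1

By multiplicativity, (-4789·8587|7537) = (-4789|7537)·(8587|7537).
First factor (-4789|7537):
Reduce the numerator: -4789 ≡ 2748 (mod 7537), so (-4789|7537) = (2748|7537).
Factor out 2: 2748 = 2^2·687. Since 7537 ≡ 1 (mod 8), (2|7537) = +1, and (2|7537)^2 = +1. Now have (687|7537).
7537 ≡ 1 (mod 4), so quadratic reciprocity gives (687|7537) = (7537|687). Reduce: 7537 ≡ 667 (mod 687). Now have (667|687).
Both 667 ≡ 3 and 687 ≡ 3 (mod 4), so reciprocity gives (667|687) = -(687|667). Reduce: 687 ≡ 20 (mod 667). Now have -(20|667).
Factor out 2: 20 = 2^2·5. Since 667 ≡ 3 (mod 8), (2|667) = -1, and (2|667)^2 = +1. Now have -(5|667).
5 ≡ 1 (mod 4), so quadratic reciprocity gives (5|667) = (667|5). Reduce: 667 ≡ 2 (mod 5). Now have -(2|5).
Factor out 2: 2 = 2. Since 5 ≡ 5 (mod 8), (2|5) = -1. Now have (1|5).
(1|5) = 1. Collecting the sign factors: 1.
Second factor (8587|7537):
Reduce the numerator: 8587 ≡ 1050 (mod 7537), so (8587|7537) = (1050|7537).
Factor out 2: 1050 = 2·525. Since 7537 ≡ 1 (mod 8), (2|7537) = +1. Now have (525|7537).
525 ≡ 1 (mod 4), so quadratic reciprocity gives (525|7537) = (7537|525). Reduce: 7537 ≡ 187 (mod 525). Now have (187|525).
525 ≡ 1 (mod 4), so quadratic reciprocity gives (187|525) = (525|187). Reduce: 525 ≡ 151 (mod 187). Now have (151|187).
Both 151 ≡ 3 and 187 ≡ 3 (mod 4), so reciprocity gives (151|187) = -(187|151). Reduce: 187 ≡ 36 (mod 151). Now have -(36|151).
Factor out 2: 36 = 2^2·9. Since 151 ≡ 7 (mod 8), (2|151) = +1, and (2|151)^2 = +1. Now have -(9|151).
9 ≡ 1 (mod 4), so quadratic reciprocity gives (9|151) = (151|9). Reduce: 151 ≡ 7 (mod 9). Now have -(7|9).
9 ≡ 1 (mod 4), so quadratic reciprocity gives (7|9) = (9|7). Reduce: 9 ≡ 2 (mod 7). Now have -(2|7).
Factor out 2: 2 = 2. Since 7 ≡ 7 (mod 8), (2|7) = +1. Now have -(1|7).
(1|7) = 1. Collecting the sign factors: -1.
Product: (1)·(-1) = -1.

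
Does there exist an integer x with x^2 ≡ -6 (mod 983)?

Pull out -1: (-6/983) = (-1/983)·(6/983). Since 983 ≡ 3 (mod 4), (-1/983) = -1. Now have -(6/983).
Factor out 2: 6 = 2·3. Since 983 ≡ 7 (mod 8), (2/983) = +1. Now have -(3/983).
Both 3 ≡ 3 and 983 ≡ 3 (mod 4), so reciprocity gives (3/983) = -(983/3). Reduce: 983 ≡ 2 (mod 3). Now have (2/3).
Factor out 2: 2 = 2. Since 3 ≡ 3 (mod 8), (2/3) = -1. Now have -(1/3).
(1/3) = 1. Collecting the sign factors: -1.
The Legendre symbol is -1, so x^2 ≡ -6 (mod 983) has no solution.

no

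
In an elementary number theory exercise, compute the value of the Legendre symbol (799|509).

-1

Reduce the numerator: 799 ≡ 290 (mod 509), so (799|509) = (290|509).
Factor out 2: 290 = 2·145. Since 509 ≡ 5 (mod 8), (2|509) = -1. Now have -(145|509).
145 ≡ 1 (mod 4), so quadratic reciprocity gives (145|509) = (509|145). Reduce: 509 ≡ 74 (mod 145). Now have -(74|145).
Factor out 2: 74 = 2·37. Since 145 ≡ 1 (mod 8), (2|145) = +1. Now have -(37|145).
37 ≡ 1 (mod 4), so quadratic reciprocity gives (37|145) = (145|37). Reduce: 145 ≡ 34 (mod 37). Now have -(34|37).
Factor out 2: 34 = 2·17. Since 37 ≡ 5 (mod 8), (2|37) = -1. Now have (17|37).
17 ≡ 1 (mod 4), so quadratic reciprocity gives (17|37) = (37|17). Reduce: 37 ≡ 3 (mod 17). Now have (3|17).
17 ≡ 1 (mod 4), so quadratic reciprocity gives (3|17) = (17|3). Reduce: 17 ≡ 2 (mod 3). Now have (2|3).
Factor out 2: 2 = 2. Since 3 ≡ 3 (mod 8), (2|3) = -1. Now have -(1|3).
(1|3) = 1. Collecting the sign factors: -1.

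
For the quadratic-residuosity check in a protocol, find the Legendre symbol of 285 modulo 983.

(285/983)
  = (983/285)    [QR: 285 ≡ 1 mod 4, sign kept]
  = (128/285)    [983 ≡ 128 mod 285]
  = -(1/285)    [285 ≡ 5 mod 8 ⇒ (2/285)^7 = -1]
  = -1    [(1/285) = 1]

-1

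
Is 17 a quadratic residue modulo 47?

17 ≡ 1 (mod 4), so quadratic reciprocity gives (17|47) = (47|17). Reduce: 47 ≡ 13 (mod 17). Now have (13|17).
13 ≡ 1 (mod 4), so quadratic reciprocity gives (13|17) = (17|13). Reduce: 17 ≡ 4 (mod 13). Now have (4|13).
Factor out 2: 4 = 2^2. Since 13 ≡ 5 (mod 8), (2|13) = -1, and (2|13)^2 = +1. Now have (1|13).
(1|13) = 1. Collecting the sign factors: 1.
The Legendre symbol is 1, so x^2 ≡ 17 (mod 47) has solution.

yes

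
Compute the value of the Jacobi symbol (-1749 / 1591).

1

Reduce the numerator: -1749 ≡ 1433 (mod 1591), so (-1749 / 1591) = (1433 / 1591).
1433 ≡ 1 (mod 4), so quadratic reciprocity gives (1433 / 1591) = (1591 / 1433). Reduce: 1591 ≡ 158 (mod 1433). Now have (158 / 1433).
Factor out 2: 158 = 2·79. Since 1433 ≡ 1 (mod 8), (2 / 1433) = +1. Now have (79 / 1433).
1433 ≡ 1 (mod 4), so quadratic reciprocity gives (79 / 1433) = (1433 / 79). Reduce: 1433 ≡ 11 (mod 79). Now have (11 / 79).
Both 11 ≡ 3 and 79 ≡ 3 (mod 4), so reciprocity gives (11 / 79) = -(79 / 11). Reduce: 79 ≡ 2 (mod 11). Now have -(2 / 11).
Factor out 2: 2 = 2. Since 11 ≡ 3 (mod 8), (2 / 11) = -1. Now have (1 / 11).
(1 / 11) = 1. Collecting the sign factors: 1.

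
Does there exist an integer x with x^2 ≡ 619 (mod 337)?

Reduce the numerator: 619 ≡ 282 (mod 337), so (619|337) = (282|337).
Factor out 2: 282 = 2·141. Since 337 ≡ 1 (mod 8), (2|337) = +1. Now have (141|337).
141 ≡ 1 (mod 4), so quadratic reciprocity gives (141|337) = (337|141). Reduce: 337 ≡ 55 (mod 141). Now have (55|141).
141 ≡ 1 (mod 4), so quadratic reciprocity gives (55|141) = (141|55). Reduce: 141 ≡ 31 (mod 55). Now have (31|55).
Both 31 ≡ 3 and 55 ≡ 3 (mod 4), so reciprocity gives (31|55) = -(55|31). Reduce: 55 ≡ 24 (mod 31). Now have -(24|31).
Factor out 2: 24 = 2^3·3. Since 31 ≡ 7 (mod 8), (2|31) = +1, and (2|31)^3 = +1. Now have -(3|31).
Both 3 ≡ 3 and 31 ≡ 3 (mod 4), so reciprocity gives (3|31) = -(31|3). Reduce: 31 ≡ 1 (mod 3). Now have (1|3).
(1|3) = 1. Collecting the sign factors: 1.
The Legendre symbol is 1, so x^2 ≡ 619 (mod 337) has solution.

yes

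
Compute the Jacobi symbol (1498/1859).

(1498/1859)
  = -(749/1859)    [1859 ≡ 3 mod 8 ⇒ (2/1859) = -1]
  = -(1859/749)    [QR: 749 ≡ 1 mod 4, sign kept]
  = -(361/749)    [1859 ≡ 361 mod 749]
  = -(749/361)    [QR: 361 ≡ 1 mod 4, sign kept]
  = -(27/361)    [749 ≡ 27 mod 361]
  = -(361/27)    [QR: 361 ≡ 1 mod 4, sign kept]
  = -(10/27)    [361 ≡ 10 mod 27]
  = (5/27)    [27 ≡ 3 mod 8 ⇒ (2/27) = -1]
  = (27/5)    [QR: 5 ≡ 1 mod 4, sign kept]
  = (2/5)    [27 ≡ 2 mod 5]
  = -(1/5)    [5 ≡ 5 mod 8 ⇒ (2/5) = -1]
  = -1    [(1/5) = 1]

-1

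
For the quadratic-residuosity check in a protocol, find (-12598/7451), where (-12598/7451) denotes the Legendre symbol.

(-12598/7451)
  = -(12598/7451)    [7451 ≡ 3 mod 4 ⇒ (-1/7451) = -1]
  = -(5147/7451)    [12598 ≡ 5147 mod 7451]
  = (7451/5147)    [QR: both ≡ 3 mod 4, sign flips]
  = (2304/5147)    [7451 ≡ 2304 mod 5147]
  = (9/5147)    [5147 ≡ 3 mod 8 ⇒ (2/5147)^8 = +1]
  = (5147/9)    [QR: 9 ≡ 1 mod 4, sign kept]
  = (8/9)    [5147 ≡ 8 mod 9]
  = (1/9)    [9 ≡ 1 mod 8 ⇒ (2/9)^3 = +1]
  = 1    [(1/9) = 1]

1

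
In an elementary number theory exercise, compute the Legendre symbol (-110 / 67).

1

(-110 / 67)
  = (24 / 67)    [-110 ≡ 24 mod 67]
  = -(3 / 67)    [67 ≡ 3 mod 8 ⇒ (2 / 67)^3 = -1]
  = (67 / 3)    [QR: both ≡ 3 mod 4, sign flips]
  = (1 / 3)    [67 ≡ 1 mod 3]
  = 1    [(1 / 3) = 1]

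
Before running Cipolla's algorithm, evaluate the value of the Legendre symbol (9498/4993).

Reduce the numerator: 9498 ≡ 4505 (mod 4993), so (9498/4993) = (4505/4993).
4505 ≡ 1 (mod 4), so quadratic reciprocity gives (4505/4993) = (4993/4505). Reduce: 4993 ≡ 488 (mod 4505). Now have (488/4505).
Factor out 2: 488 = 2^3·61. Since 4505 ≡ 1 (mod 8), (2/4505) = +1, and (2/4505)^3 = +1. Now have (61/4505).
61 ≡ 1 (mod 4), so quadratic reciprocity gives (61/4505) = (4505/61). Reduce: 4505 ≡ 52 (mod 61). Now have (52/61).
Factor out 2: 52 = 2^2·13. Since 61 ≡ 5 (mod 8), (2/61) = -1, and (2/61)^2 = +1. Now have (13/61).
13 ≡ 1 (mod 4), so quadratic reciprocity gives (13/61) = (61/13). Reduce: 61 ≡ 9 (mod 13). Now have (9/13).
9 ≡ 1 (mod 4), so quadratic reciprocity gives (9/13) = (13/9). Reduce: 13 ≡ 4 (mod 9). Now have (4/9).
Factor out 2: 4 = 2^2. Since 9 ≡ 1 (mod 8), (2/9) = +1, and (2/9)^2 = +1. Now have (1/9).
(1/9) = 1. Collecting the sign factors: 1.

1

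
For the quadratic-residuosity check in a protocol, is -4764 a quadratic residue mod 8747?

yes

(-4764/8747)
  = (3983/8747)    [-4764 ≡ 3983 mod 8747]
  = -(8747/3983)    [QR: both ≡ 3 mod 4, sign flips]
  = -(781/3983)    [8747 ≡ 781 mod 3983]
  = -(3983/781)    [QR: 781 ≡ 1 mod 4, sign kept]
  = -(78/781)    [3983 ≡ 78 mod 781]
  = (39/781)    [781 ≡ 5 mod 8 ⇒ (2/781) = -1]
  = (781/39)    [QR: 781 ≡ 1 mod 4, sign kept]
  = (1/39)    [781 ≡ 1 mod 39]
  = 1    [(1/39) = 1]
(-4764/8747) = 1, and 8747 is prime, so -4764 is a quadratic residue mod 8747.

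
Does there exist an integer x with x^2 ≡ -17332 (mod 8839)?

yes

(-17332|8839)
  = -(17332|8839)    [8839 ≡ 3 mod 4 ⇒ (-1|8839) = -1]
  = -(8493|8839)    [17332 ≡ 8493 mod 8839]
  = -(8839|8493)    [QR: 8493 ≡ 1 mod 4, sign kept]
  = -(346|8493)    [8839 ≡ 346 mod 8493]
  = (173|8493)    [8493 ≡ 5 mod 8 ⇒ (2|8493) = -1]
  = (8493|173)    [QR: 173 ≡ 1 mod 4, sign kept]
  = (16|173)    [8493 ≡ 16 mod 173]
  = (1|173)    [173 ≡ 5 mod 8 ⇒ (2|173)^4 = +1]
  = 1    [(1|173) = 1]
(-17332|8839) = 1, and 8839 is prime, so -17332 is a quadratic residue mod 8839.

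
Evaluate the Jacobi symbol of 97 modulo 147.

97 ≡ 1 (mod 4), so quadratic reciprocity gives (97 / 147) = (147 / 97). Reduce: 147 ≡ 50 (mod 97). Now have (50 / 97).
Factor out 2: 50 = 2·25. Since 97 ≡ 1 (mod 8), (2 / 97) = +1. Now have (25 / 97).
25 ≡ 1 (mod 4), so quadratic reciprocity gives (25 / 97) = (97 / 25). Reduce: 97 ≡ 22 (mod 25). Now have (22 / 25).
Factor out 2: 22 = 2·11. Since 25 ≡ 1 (mod 8), (2 / 25) = +1. Now have (11 / 25).
25 ≡ 1 (mod 4), so quadratic reciprocity gives (11 / 25) = (25 / 11). Reduce: 25 ≡ 3 (mod 11). Now have (3 / 11).
Both 3 ≡ 3 and 11 ≡ 3 (mod 4), so reciprocity gives (3 / 11) = -(11 / 3). Reduce: 11 ≡ 2 (mod 3). Now have -(2 / 3).
Factor out 2: 2 = 2. Since 3 ≡ 3 (mod 8), (2 / 3) = -1. Now have (1 / 3).
(1 / 3) = 1. Collecting the sign factors: 1.

1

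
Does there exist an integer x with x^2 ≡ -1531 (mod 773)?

yes

(-1531/773)
  = (15/773)    [-1531 ≡ 15 mod 773]
  = (773/15)    [QR: 773 ≡ 1 mod 4, sign kept]
  = (8/15)    [773 ≡ 8 mod 15]
  = (1/15)    [15 ≡ 7 mod 8 ⇒ (2/15)^3 = +1]
  = 1    [(1/15) = 1]
(-1531/773) = 1, and 773 is prime, so -1531 is a quadratic residue mod 773.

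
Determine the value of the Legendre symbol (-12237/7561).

-1

Pull out -1: (-12237/7561) = (-1/7561)·(12237/7561). Since 7561 ≡ 1 (mod 4), (-1/7561) = +1. Now have (12237/7561).
Reduce the numerator: 12237 ≡ 4676 (mod 7561), so (12237/7561) = (4676/7561).
Factor out 2: 4676 = 2^2·1169. Since 7561 ≡ 1 (mod 8), (2/7561) = +1, and (2/7561)^2 = +1. Now have (1169/7561).
1169 ≡ 1 (mod 4), so quadratic reciprocity gives (1169/7561) = (7561/1169). Reduce: 7561 ≡ 547 (mod 1169). Now have (547/1169).
1169 ≡ 1 (mod 4), so quadratic reciprocity gives (547/1169) = (1169/547). Reduce: 1169 ≡ 75 (mod 547). Now have (75/547).
Both 75 ≡ 3 and 547 ≡ 3 (mod 4), so reciprocity gives (75/547) = -(547/75). Reduce: 547 ≡ 22 (mod 75). Now have -(22/75).
Factor out 2: 22 = 2·11. Since 75 ≡ 3 (mod 8), (2/75) = -1. Now have (11/75).
Both 11 ≡ 3 and 75 ≡ 3 (mod 4), so reciprocity gives (11/75) = -(75/11). Reduce: 75 ≡ 9 (mod 11). Now have -(9/11).
9 ≡ 1 (mod 4), so quadratic reciprocity gives (9/11) = (11/9). Reduce: 11 ≡ 2 (mod 9). Now have -(2/9).
Factor out 2: 2 = 2. Since 9 ≡ 1 (mod 8), (2/9) = +1. Now have -(1/9).
(1/9) = 1. Collecting the sign factors: -1.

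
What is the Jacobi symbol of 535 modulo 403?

-1

Reduce the numerator: 535 ≡ 132 (mod 403), so (535/403) = (132/403).
Factor out 2: 132 = 2^2·33. Since 403 ≡ 3 (mod 8), (2/403) = -1, and (2/403)^2 = +1. Now have (33/403).
33 ≡ 1 (mod 4), so quadratic reciprocity gives (33/403) = (403/33). Reduce: 403 ≡ 7 (mod 33). Now have (7/33).
33 ≡ 1 (mod 4), so quadratic reciprocity gives (7/33) = (33/7). Reduce: 33 ≡ 5 (mod 7). Now have (5/7).
5 ≡ 1 (mod 4), so quadratic reciprocity gives (5/7) = (7/5). Reduce: 7 ≡ 2 (mod 5). Now have (2/5).
Factor out 2: 2 = 2. Since 5 ≡ 5 (mod 8), (2/5) = -1. Now have -(1/5).
(1/5) = 1. Collecting the sign factors: -1.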